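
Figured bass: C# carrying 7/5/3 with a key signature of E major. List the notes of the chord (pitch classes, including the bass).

A third above C# in this key is E.
A fifth above C# in this key is G#.
A seventh above C# in this key is B.
Together with the bass C#, this spells C# minor seventh in root position.

C#, E, G#, B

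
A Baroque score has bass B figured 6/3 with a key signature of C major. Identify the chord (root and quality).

The figures 6/3 indicate a triad in first inversion.
In first inversion the root lies a sixth above the bass: a sixth above B in C major is G.
The chord tones are B, D, G, giving G major.

G major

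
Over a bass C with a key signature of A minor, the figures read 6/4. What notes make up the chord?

A fourth above C in this key is F.
A sixth above C in this key is A.
Together with the bass C, this spells F major in second inversion.

C, F, A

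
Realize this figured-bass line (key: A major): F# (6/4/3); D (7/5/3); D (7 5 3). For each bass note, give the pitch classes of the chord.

F# (6/4/3): F#, A, B, D.
D (7/5/3): D, F#, A, C#.
D (7/5/3): D, F#, A, C#.

F#, A, B, D | D, F#, A, C# | D, F#, A, C#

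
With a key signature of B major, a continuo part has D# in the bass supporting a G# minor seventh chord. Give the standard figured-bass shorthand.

4/3

D# is the fifth of G# minor seventh, so the chord is in second inversion.
A seventh chord in second inversion is figured 6/4/3, conventionally abbreviated 4/3.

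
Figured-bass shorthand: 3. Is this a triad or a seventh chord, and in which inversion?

triad, root position

3 is shorthand for 5/3.
Intervals of 5/3 above the bass form a triad; the bass is the root, so this is root position.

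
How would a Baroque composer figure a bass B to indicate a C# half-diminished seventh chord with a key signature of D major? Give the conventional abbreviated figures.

B is the seventh of C# half-diminished seventh, so the chord is in third inversion.
A seventh chord in third inversion is figured 6/4/2, conventionally abbreviated 4/2.

4/2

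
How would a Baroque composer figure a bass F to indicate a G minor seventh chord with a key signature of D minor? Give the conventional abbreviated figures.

F is the seventh of G minor seventh, so the chord is in third inversion.
A seventh chord in third inversion is figured 6/4/2, conventionally abbreviated 4/2.

4/2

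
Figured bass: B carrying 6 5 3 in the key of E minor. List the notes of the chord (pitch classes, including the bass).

B, D, F#, G

A third above B in this key is D.
A fifth above B in this key is F#.
A sixth above B in this key is G.
Together with the bass B, this spells G major seventh in first inversion.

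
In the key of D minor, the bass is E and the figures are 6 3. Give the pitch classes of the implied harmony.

E, G, C

A third above E in this key is G.
A sixth above E in this key is C.
Together with the bass E, this spells C major in first inversion.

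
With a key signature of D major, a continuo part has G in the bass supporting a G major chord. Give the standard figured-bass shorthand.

no figures

G is the root of G major, so the chord is in root position.
A triad in root position is figured 5/3, conventionally abbreviated (no figures — root-position triad).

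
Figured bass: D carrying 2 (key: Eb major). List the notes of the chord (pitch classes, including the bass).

D, Eb, G, Bb

The written figures 2 are shorthand for 6/4/2: the 6/4 are implied.
A second above D in this key is Eb.
A fourth above D in this key is G.
A sixth above D in this key is Bb.
Together with the bass D, this spells Eb major seventh in third inversion.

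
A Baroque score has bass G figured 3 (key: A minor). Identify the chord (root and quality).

G major

The figures 3 indicate a triad in root position.
In root position the bass is the root, so the root is G.
The chord tones are G, B, D, giving G major.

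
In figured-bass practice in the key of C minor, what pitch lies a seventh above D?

C

Counting 6 letter steps above D lands on C; in C minor, that letter is C.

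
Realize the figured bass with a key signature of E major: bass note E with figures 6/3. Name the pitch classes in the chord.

A third above E in this key is G#.
A sixth above E in this key is C#.
Together with the bass E, this spells C# minor in first inversion.

E, G#, C#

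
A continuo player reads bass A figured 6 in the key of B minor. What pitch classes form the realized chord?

The written figures 6 are shorthand for 6/3: the 3 is implied.
A third above A in this key is C#.
A sixth above A in this key is F#.
Together with the bass A, this spells F# minor in first inversion.

A, C#, F#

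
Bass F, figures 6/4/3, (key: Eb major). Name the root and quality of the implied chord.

Bb dominant seventh

The figures 6/4/3 indicate a seventh chord in second inversion.
In second inversion the root lies a fourth above the bass: a fourth above F in Eb major is Bb.
The chord tones are F, Ab, Bb, D, giving Bb dominant seventh.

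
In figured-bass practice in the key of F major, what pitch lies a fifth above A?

Counting 4 letter steps above A lands on E; in F major, that letter is E.

E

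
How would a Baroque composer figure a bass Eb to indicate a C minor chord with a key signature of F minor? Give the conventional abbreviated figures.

6

Eb is the third of C minor, so the chord is in first inversion.
A triad in first inversion is figured 6/3, conventionally abbreviated 6.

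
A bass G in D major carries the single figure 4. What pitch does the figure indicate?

Counting 3 letter steps above G lands on C; in D major, that letter is C#.

C#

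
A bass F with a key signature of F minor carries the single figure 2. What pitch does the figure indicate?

Counting 1 letter step above F lands on G; in F minor, that letter is G.

G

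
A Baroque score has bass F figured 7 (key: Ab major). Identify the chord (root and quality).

The figures 7 indicate a seventh chord in root position.
In root position the bass is the root, so the root is F.
The chord tones are F, Ab, C, Eb, giving F minor seventh.

F minor seventh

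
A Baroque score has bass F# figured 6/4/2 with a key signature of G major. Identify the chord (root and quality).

G major seventh

The figures 6/4/2 indicate a seventh chord in third inversion.
In third inversion the root lies a second above the bass: a second above F# in G major is G.
The chord tones are F#, G, B, D, giving G major seventh.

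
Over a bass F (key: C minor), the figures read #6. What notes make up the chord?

F, Ab, D#

The written figures #6 are shorthand for 6/3: the 3 is implied.
A third above F in this key is Ab.
A sixth above F in this key is D, raised to D# by the sharp.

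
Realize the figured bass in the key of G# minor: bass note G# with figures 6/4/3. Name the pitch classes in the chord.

G#, B, C#, E

A third above G# in this key is B.
A fourth above G# in this key is C#.
A sixth above G# in this key is E.
Together with the bass G#, this spells C# minor seventh in second inversion.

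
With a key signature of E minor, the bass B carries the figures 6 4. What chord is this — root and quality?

The figures 6 4 indicate a triad in second inversion.
In second inversion the root lies a fourth above the bass: a fourth above B in E minor is E.
The chord tones are B, E, G, giving E minor.

E minor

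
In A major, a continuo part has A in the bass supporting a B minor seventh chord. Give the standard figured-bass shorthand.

A is the seventh of B minor seventh, so the chord is in third inversion.
A seventh chord in third inversion is figured 6/4/2, conventionally abbreviated 4/2.

4/2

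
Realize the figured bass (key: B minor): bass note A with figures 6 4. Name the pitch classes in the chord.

A fourth above A in this key is D.
A sixth above A in this key is F#.
Together with the bass A, this spells D major in second inversion.

A, D, F#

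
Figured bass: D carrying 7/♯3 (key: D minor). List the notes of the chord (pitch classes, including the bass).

D, F#, A, C

The written figures 7/♯3 are shorthand for 7/5/3: the 5 is implied.
A third above D in this key is F, raised to F# by the sharp.
A fifth above D in this key is A.
A seventh above D in this key is C.
Together with the bass D, this spells D dominant seventh in root position.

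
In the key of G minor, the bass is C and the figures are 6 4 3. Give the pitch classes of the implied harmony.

A third above C in this key is Eb.
A fourth above C in this key is F.
A sixth above C in this key is A.
Together with the bass C, this spells F dominant seventh in second inversion.

C, Eb, F, A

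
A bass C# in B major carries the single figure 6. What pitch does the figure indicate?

Counting 5 letter steps above C# lands on A; in B major, that letter is A#.

A#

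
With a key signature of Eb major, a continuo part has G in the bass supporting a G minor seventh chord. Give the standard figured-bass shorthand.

G is the root of G minor seventh, so the chord is in root position.
A seventh chord in root position is figured 7/5/3, conventionally abbreviated 7.

7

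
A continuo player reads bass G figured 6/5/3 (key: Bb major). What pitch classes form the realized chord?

G, Bb, D, Eb

A third above G in this key is Bb.
A fifth above G in this key is D.
A sixth above G in this key is Eb.
Together with the bass G, this spells Eb major seventh in first inversion.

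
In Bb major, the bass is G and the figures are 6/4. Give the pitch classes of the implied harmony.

G, C, Eb

A fourth above G in this key is C.
A sixth above G in this key is Eb.
Together with the bass G, this spells C minor in second inversion.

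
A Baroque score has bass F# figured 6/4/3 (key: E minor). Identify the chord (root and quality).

B minor seventh

The figures 6/4/3 indicate a seventh chord in second inversion.
In second inversion the root lies a fourth above the bass: a fourth above F# in E minor is B.
The chord tones are F#, A, B, D, giving B minor seventh.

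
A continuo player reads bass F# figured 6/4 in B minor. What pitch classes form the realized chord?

F#, B, D

A fourth above F# in this key is B.
A sixth above F# in this key is D.
Together with the bass F#, this spells B minor in second inversion.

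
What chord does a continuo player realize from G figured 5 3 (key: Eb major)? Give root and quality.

G minor

The figures 5 3 indicate a triad in root position.
In root position the bass is the root, so the root is G.
The chord tones are G, Bb, D, giving G minor.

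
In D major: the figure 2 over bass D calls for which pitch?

E

Counting 1 letter step above D lands on E; in D major, that letter is E.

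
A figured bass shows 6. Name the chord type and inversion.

6 is shorthand for 6/3.
Intervals of 6/3 above the bass form a triad; the bass is the third, so this is first inversion.

triad, first inversion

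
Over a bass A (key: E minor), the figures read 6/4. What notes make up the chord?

A fourth above A in this key is D.
A sixth above A in this key is F#.
Together with the bass A, this spells D major in second inversion.

A, D, F#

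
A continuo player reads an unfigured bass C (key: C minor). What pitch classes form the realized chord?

An unfigured bass implies 5/3.
A third above C in this key is Eb.
A fifth above C in this key is G.
Together with the bass C, this spells C minor in root position.

C, Eb, G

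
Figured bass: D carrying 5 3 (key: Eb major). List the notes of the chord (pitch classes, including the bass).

D, F, Ab

A third above D in this key is F.
A fifth above D in this key is Ab.
Together with the bass D, this spells D diminished in root position.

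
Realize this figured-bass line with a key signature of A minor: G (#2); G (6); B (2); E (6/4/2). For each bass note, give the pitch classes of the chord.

G (6/4/#2): G, A#, C, E.
G (6/3): G, B, E.
B (6/4/2): B, C, E, G.
E (6/4/2): E, F, A, C.

G, A#, C, E | G, B, E | B, C, E, G | E, F, A, C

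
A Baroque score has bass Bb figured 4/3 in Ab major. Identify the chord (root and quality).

Eb dominant seventh

The figures 4/3 indicate a seventh chord in second inversion.
In second inversion the root lies a fourth above the bass: a fourth above Bb in Ab major is Eb.
The chord tones are Bb, Db, Eb, G, giving Eb dominant seventh.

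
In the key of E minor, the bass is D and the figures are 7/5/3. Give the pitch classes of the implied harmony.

D, F#, A, C

A third above D in this key is F#.
A fifth above D in this key is A.
A seventh above D in this key is C.
Together with the bass D, this spells D dominant seventh in root position.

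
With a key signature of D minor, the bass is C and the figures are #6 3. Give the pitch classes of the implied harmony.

A third above C in this key is E.
A sixth above C in this key is A, raised to A# by the sharp.

C, E, A#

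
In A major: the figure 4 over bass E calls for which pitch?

Counting 3 letter steps above E lands on A; in A major, that letter is A.

A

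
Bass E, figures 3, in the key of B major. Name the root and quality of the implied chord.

E major

The figures 3 indicate a triad in root position.
In root position the bass is the root, so the root is E.
The chord tones are E, G#, B, giving E major.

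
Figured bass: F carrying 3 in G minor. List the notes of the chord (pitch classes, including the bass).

F, A, C

The written figures 3 are shorthand for 5/3: the 5 is implied.
A third above F in this key is A.
A fifth above F in this key is C.
Together with the bass F, this spells F major in root position.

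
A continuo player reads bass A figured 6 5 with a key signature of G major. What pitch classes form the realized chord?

A, C, E, F#

The written figures 6 5 are shorthand for 6/5/3: the 3 is implied.
A third above A in this key is C.
A fifth above A in this key is E.
A sixth above A in this key is F#.
Together with the bass A, this spells F# half-diminished seventh in first inversion.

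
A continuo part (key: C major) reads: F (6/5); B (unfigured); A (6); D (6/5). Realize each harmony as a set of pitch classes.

F, A, C, D | B, D, F | A, C, F | D, F, A, B

F (6/5/3): F, A, C, D.
B (5/3): B, D, F.
A (6/3): A, C, F.
D (6/5/3): D, F, A, B.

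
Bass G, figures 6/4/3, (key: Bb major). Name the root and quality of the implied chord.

C minor seventh

The figures 6/4/3 indicate a seventh chord in second inversion.
In second inversion the root lies a fourth above the bass: a fourth above G in Bb major is C.
The chord tones are G, Bb, C, Eb, giving C minor seventh.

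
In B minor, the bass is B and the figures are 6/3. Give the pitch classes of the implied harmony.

A third above B in this key is D.
A sixth above B in this key is G.
Together with the bass B, this spells G major in first inversion.

B, D, G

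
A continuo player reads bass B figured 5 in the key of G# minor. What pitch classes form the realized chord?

The written figures 5 are shorthand for 5/3: the 3 is implied.
A third above B in this key is D#.
A fifth above B in this key is F#.
Together with the bass B, this spells B major in root position.

B, D#, F#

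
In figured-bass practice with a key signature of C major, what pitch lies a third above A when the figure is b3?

Counting 2 letter steps above A lands on C; in C major, that letter is C.
The b3 figure lowers it a semitone, giving Cb.

Cb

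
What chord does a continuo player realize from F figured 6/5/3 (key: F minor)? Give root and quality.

The figures 6/5/3 indicate a seventh chord in first inversion.
In first inversion the root lies a sixth above the bass: a sixth above F in F minor is Db.
The chord tones are F, Ab, C, Db, giving Db major seventh.

Db major seventh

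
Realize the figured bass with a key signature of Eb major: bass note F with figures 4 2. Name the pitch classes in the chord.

The written figures 4 2 are shorthand for 6/4/2: the 6 is implied.
A second above F in this key is G.
A fourth above F in this key is Bb.
A sixth above F in this key is D.
Together with the bass F, this spells G minor seventh in third inversion.

F, G, Bb, D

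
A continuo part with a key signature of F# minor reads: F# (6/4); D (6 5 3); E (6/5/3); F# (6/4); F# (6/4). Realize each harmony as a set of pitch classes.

F# (6/4): F#, B, D.
D (6/5/3): D, F#, A, B.
E (6/5/3): E, G#, B, C#.
F# (6/4): F#, B, D.
F# (6/4): F#, B, D.

F#, B, D | D, F#, A, B | E, G#, B, C# | F#, B, D | F#, B, D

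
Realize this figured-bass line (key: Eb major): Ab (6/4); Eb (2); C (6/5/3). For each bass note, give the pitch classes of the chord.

Ab (6/4): Ab, D, F.
Eb (6/4/2): Eb, F, Ab, C.
C (6/5/3): C, Eb, G, Ab.

Ab, D, F | Eb, F, Ab, C | C, Eb, G, Ab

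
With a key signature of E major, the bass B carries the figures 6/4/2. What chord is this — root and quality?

C# minor seventh

The figures 6/4/2 indicate a seventh chord in third inversion.
In third inversion the root lies a second above the bass: a second above B in E major is C#.
The chord tones are B, C#, E, G#, giving C# minor seventh.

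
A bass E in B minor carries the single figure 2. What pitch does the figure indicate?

F#

Counting 1 letter step above E lands on F; in B minor, that letter is F#.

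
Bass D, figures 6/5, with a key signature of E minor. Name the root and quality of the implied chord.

B minor seventh

The figures 6/5 indicate a seventh chord in first inversion.
In first inversion the root lies a sixth above the bass: a sixth above D in E minor is B.
The chord tones are D, F#, A, B, giving B minor seventh.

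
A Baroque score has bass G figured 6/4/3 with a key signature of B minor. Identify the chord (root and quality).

The figures 6/4/3 indicate a seventh chord in second inversion.
In second inversion the root lies a fourth above the bass: a fourth above G in B minor is C#.
The chord tones are G, B, C#, E, giving C# half-diminished seventh.

C# half-diminished seventh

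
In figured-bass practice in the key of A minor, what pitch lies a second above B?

C

Counting 1 letter step above B lands on C; in A minor, that letter is C.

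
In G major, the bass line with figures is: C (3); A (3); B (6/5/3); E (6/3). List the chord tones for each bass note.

C, E, G | A, C, E | B, D, F#, G | E, G, C

C (5/3): C, E, G.
A (5/3): A, C, E.
B (6/5/3): B, D, F#, G.
E (6/3): E, G, C.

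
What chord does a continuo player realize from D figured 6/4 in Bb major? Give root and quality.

G minor

The figures 6/4 indicate a triad in second inversion.
In second inversion the root lies a fourth above the bass: a fourth above D in Bb major is G.
The chord tones are D, G, Bb, giving G minor.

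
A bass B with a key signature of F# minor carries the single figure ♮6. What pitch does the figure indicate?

Counting 5 letter steps above B lands on G; in F# minor, that letter is G#.
The ♮6 figure makes it natural, giving G.

G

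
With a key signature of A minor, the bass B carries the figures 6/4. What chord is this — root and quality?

The figures 6/4 indicate a triad in second inversion.
In second inversion the root lies a fourth above the bass: a fourth above B in A minor is E.
The chord tones are B, E, G, giving E minor.

E minor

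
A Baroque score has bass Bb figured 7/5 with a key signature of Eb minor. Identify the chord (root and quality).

Bb minor seventh

The figures 7/5 indicate a seventh chord in root position.
In root position the bass is the root, so the root is Bb.
The chord tones are Bb, Db, F, Ab, giving Bb minor seventh.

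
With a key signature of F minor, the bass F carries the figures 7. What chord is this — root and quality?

F minor seventh

The figures 7 indicate a seventh chord in root position.
In root position the bass is the root, so the root is F.
The chord tones are F, Ab, C, Eb, giving F minor seventh.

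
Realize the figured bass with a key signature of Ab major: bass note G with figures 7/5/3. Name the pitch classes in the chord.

A third above G in this key is Bb.
A fifth above G in this key is Db.
A seventh above G in this key is F.
Together with the bass G, this spells G half-diminished seventh in root position.

G, Bb, Db, F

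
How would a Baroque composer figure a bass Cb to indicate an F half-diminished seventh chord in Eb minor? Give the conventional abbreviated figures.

4/3

Cb is the fifth of F half-diminished seventh, so the chord is in second inversion.
A seventh chord in second inversion is figured 6/4/3, conventionally abbreviated 4/3.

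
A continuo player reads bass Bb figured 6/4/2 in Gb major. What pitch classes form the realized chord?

Bb, Cb, Eb, Gb

A second above Bb in this key is Cb.
A fourth above Bb in this key is Eb.
A sixth above Bb in this key is Gb.
Together with the bass Bb, this spells Cb major seventh in third inversion.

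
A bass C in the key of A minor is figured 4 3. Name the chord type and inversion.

4 3 is shorthand for 6/4/3.
Intervals of 6/4/3 above the bass form a seventh chord; the bass is the fifth, so this is second inversion.

seventh chord, second inversion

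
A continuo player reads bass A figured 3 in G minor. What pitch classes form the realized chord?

A, C, Eb

The written figures 3 are shorthand for 5/3: the 5 is implied.
A third above A in this key is C.
A fifth above A in this key is Eb.
Together with the bass A, this spells A diminished in root position.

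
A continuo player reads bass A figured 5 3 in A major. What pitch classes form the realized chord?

A, C#, E

A third above A in this key is C#.
A fifth above A in this key is E.
Together with the bass A, this spells A major in root position.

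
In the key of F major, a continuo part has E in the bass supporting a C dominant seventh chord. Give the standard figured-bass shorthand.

6/5

E is the third of C dominant seventh, so the chord is in first inversion.
A seventh chord in first inversion is figured 6/5/3, conventionally abbreviated 6/5.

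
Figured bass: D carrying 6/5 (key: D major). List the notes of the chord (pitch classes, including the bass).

The written figures 6/5 are shorthand for 6/5/3: the 3 is implied.
A third above D in this key is F#.
A fifth above D in this key is A.
A sixth above D in this key is B.
Together with the bass D, this spells B minor seventh in first inversion.

D, F#, A, B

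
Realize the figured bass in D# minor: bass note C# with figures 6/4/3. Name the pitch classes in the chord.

A third above C# in this key is E#.
A fourth above C# in this key is F#.
A sixth above C# in this key is A#.
Together with the bass C#, this spells F# major seventh in second inversion.

C#, E#, F#, A#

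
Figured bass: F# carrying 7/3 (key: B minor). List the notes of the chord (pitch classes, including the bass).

The written figures 7/3 are shorthand for 7/5/3: the 5 is implied.
A third above F# in this key is A.
A fifth above F# in this key is C#.
A seventh above F# in this key is E.
Together with the bass F#, this spells F# minor seventh in root position.

F#, A, C#, E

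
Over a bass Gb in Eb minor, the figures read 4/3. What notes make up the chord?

The written figures 4/3 are shorthand for 6/4/3: the 6 is implied.
A third above Gb in this key is Bb.
A fourth above Gb in this key is Cb.
A sixth above Gb in this key is Eb.
Together with the bass Gb, this spells Cb major seventh in second inversion.

Gb, Bb, Cb, Eb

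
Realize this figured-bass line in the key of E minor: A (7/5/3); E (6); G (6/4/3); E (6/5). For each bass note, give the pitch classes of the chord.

A, C, E, G | E, G, C | G, B, C, E | E, G, B, C

A (7/5/3): A, C, E, G.
E (6/3): E, G, C.
G (6/4/3): G, B, C, E.
E (6/5/3): E, G, B, C.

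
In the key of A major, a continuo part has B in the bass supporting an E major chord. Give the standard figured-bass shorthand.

B is the fifth of E major, so the chord is in second inversion.
A triad in second inversion is figured 6/4, conventionally abbreviated 6/4.

6/4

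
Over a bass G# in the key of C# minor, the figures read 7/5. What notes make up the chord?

G#, B, D#, F#

The written figures 7/5 are shorthand for 7/5/3: the 3 is implied.
A third above G# in this key is B.
A fifth above G# in this key is D#.
A seventh above G# in this key is F#.
Together with the bass G#, this spells G# minor seventh in root position.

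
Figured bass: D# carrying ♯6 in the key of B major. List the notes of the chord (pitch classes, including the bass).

D#, F#, B#

The written figures ♯6 are shorthand for 6/3: the 3 is implied.
A third above D# in this key is F#.
A sixth above D# in this key is B, raised to B# by the sharp.
Together with the bass D#, this spells B# diminished in first inversion.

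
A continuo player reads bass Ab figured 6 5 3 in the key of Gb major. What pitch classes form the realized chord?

A third above Ab in this key is Cb.
A fifth above Ab in this key is Eb.
A sixth above Ab in this key is F.
Together with the bass Ab, this spells F half-diminished seventh in first inversion.

Ab, Cb, Eb, F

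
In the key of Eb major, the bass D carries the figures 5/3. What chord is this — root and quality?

D diminished

The figures 5/3 indicate a triad in root position.
In root position the bass is the root, so the root is D.
The chord tones are D, F, Ab, giving D diminished.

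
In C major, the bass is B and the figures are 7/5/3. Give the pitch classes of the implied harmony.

B, D, F, A

A third above B in this key is D.
A fifth above B in this key is F.
A seventh above B in this key is A.
Together with the bass B, this spells B half-diminished seventh in root position.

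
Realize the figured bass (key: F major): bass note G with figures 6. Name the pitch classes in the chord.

The written figures 6 are shorthand for 6/3: the 3 is implied.
A third above G in this key is Bb.
A sixth above G in this key is E.
Together with the bass G, this spells E diminished in first inversion.

G, Bb, E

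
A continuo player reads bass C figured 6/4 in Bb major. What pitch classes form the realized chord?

C, F, A

A fourth above C in this key is F.
A sixth above C in this key is A.
Together with the bass C, this spells F major in second inversion.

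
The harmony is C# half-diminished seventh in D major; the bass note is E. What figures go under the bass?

6/5

E is the third of C# half-diminished seventh, so the chord is in first inversion.
A seventh chord in first inversion is figured 6/5/3, conventionally abbreviated 6/5.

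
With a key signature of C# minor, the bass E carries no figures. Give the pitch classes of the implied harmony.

An unfigured bass implies 5/3.
A third above E in this key is G#.
A fifth above E in this key is B.
Together with the bass E, this spells E major in root position.

E, G#, B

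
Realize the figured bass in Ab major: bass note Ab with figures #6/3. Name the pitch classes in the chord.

Ab, C, F#

A third above Ab in this key is C.
A sixth above Ab in this key is F, raised to F# by the sharp.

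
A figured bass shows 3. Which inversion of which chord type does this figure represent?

triad, root position

3 is shorthand for 5/3.
Intervals of 5/3 above the bass form a triad; the bass is the root, so this is root position.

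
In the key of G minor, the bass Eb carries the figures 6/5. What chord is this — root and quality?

C minor seventh

The figures 6/5 indicate a seventh chord in first inversion.
In first inversion the root lies a sixth above the bass: a sixth above Eb in G minor is C.
The chord tones are Eb, G, Bb, C, giving C minor seventh.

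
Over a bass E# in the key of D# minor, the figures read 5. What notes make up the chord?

The written figures 5 are shorthand for 5/3: the 3 is implied.
A third above E# in this key is G#.
A fifth above E# in this key is B.
Together with the bass E#, this spells E# diminished in root position.

E#, G#, B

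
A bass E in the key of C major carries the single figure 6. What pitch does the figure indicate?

C

Counting 5 letter steps above E lands on C; in C major, that letter is C.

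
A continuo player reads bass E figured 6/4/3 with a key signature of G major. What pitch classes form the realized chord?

E, G, A, C

A third above E in this key is G.
A fourth above E in this key is A.
A sixth above E in this key is C.
Together with the bass E, this spells A minor seventh in second inversion.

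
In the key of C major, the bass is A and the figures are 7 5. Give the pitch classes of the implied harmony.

A, C, E, G

The written figures 7 5 are shorthand for 7/5/3: the 3 is implied.
A third above A in this key is C.
A fifth above A in this key is E.
A seventh above A in this key is G.
Together with the bass A, this spells A minor seventh in root position.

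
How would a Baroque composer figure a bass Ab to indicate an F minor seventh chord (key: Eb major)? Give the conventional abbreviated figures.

Ab is the third of F minor seventh, so the chord is in first inversion.
A seventh chord in first inversion is figured 6/5/3, conventionally abbreviated 6/5.

6/5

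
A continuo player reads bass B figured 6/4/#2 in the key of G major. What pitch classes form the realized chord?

B, C#, E, G

A second above B in this key is C, raised to C# by the sharp.
A fourth above B in this key is E.
A sixth above B in this key is G.
Together with the bass B, this spells C# half-diminished seventh in third inversion.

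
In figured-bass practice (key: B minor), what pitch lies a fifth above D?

Counting 4 letter steps above D lands on A; in B minor, that letter is A.

A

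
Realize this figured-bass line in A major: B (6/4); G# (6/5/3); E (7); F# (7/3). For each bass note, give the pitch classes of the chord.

B (6/4): B, E, G#.
G# (6/5/3): G#, B, D, E.
E (7/5/3): E, G#, B, D.
F# (7/5/3): F#, A, C#, E.

B, E, G# | G#, B, D, E | E, G#, B, D | F#, A, C#, E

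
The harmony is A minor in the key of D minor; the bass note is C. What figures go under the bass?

C is the third of A minor, so the chord is in first inversion.
A triad in first inversion is figured 6/3, conventionally abbreviated 6.

6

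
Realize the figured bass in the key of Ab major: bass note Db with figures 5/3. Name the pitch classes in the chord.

Db, F, Ab

A third above Db in this key is F.
A fifth above Db in this key is Ab.
Together with the bass Db, this spells Db major in root position.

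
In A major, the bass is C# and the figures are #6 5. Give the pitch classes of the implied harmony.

C#, E, G#, A#

The written figures #6 5 are shorthand for 6/5/3: the 3 is implied.
A third above C# in this key is E.
A fifth above C# in this key is G#.
A sixth above C# in this key is A, raised to A# by the sharp.
Together with the bass C#, this spells A# half-diminished seventh in first inversion.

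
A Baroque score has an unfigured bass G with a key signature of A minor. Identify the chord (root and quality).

An unfigured bass indicates a triad in root position.
In root position the bass is the root, so the root is G.
The chord tones are G, B, D, giving G major.

G major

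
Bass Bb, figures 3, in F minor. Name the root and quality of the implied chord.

The figures 3 indicate a triad in root position.
In root position the bass is the root, so the root is Bb.
The chord tones are Bb, Db, F, giving Bb minor.

Bb minor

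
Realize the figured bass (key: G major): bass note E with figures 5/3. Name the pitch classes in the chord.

A third above E in this key is G.
A fifth above E in this key is B.
Together with the bass E, this spells E minor in root position.

E, G, B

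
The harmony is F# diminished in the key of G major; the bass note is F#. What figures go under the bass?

F# is the root of F# diminished, so the chord is in root position.
A triad in root position is figured 5/3, conventionally abbreviated (no figures — root-position triad).

no figures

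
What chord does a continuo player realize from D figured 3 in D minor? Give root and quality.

The figures 3 indicate a triad in root position.
In root position the bass is the root, so the root is D.
The chord tones are D, F, A, giving D minor.

D minor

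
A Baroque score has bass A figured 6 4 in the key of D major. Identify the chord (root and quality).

The figures 6 4 indicate a triad in second inversion.
In second inversion the root lies a fourth above the bass: a fourth above A in D major is D.
The chord tones are A, D, F#, giving D major.

D major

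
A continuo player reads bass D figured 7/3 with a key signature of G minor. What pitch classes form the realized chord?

The written figures 7/3 are shorthand for 7/5/3: the 5 is implied.
A third above D in this key is F.
A fifth above D in this key is A.
A seventh above D in this key is C.
Together with the bass D, this spells D minor seventh in root position.

D, F, A, C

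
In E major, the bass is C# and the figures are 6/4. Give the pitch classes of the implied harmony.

A fourth above C# in this key is F#.
A sixth above C# in this key is A.
Together with the bass C#, this spells F# minor in second inversion.

C#, F#, A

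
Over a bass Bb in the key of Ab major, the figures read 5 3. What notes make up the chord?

A third above Bb in this key is Db.
A fifth above Bb in this key is F.
Together with the bass Bb, this spells Bb minor in root position.

Bb, Db, F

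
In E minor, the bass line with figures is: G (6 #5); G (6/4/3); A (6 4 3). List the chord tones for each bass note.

G, B, D#, E | G, B, C, E | A, C, D, F#

G (6/#5/3): G, B, D#, E.
G (6/4/3): G, B, C, E.
A (6/4/3): A, C, D, F#.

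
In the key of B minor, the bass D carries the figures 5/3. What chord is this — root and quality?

The figures 5/3 indicate a triad in root position.
In root position the bass is the root, so the root is D.
The chord tones are D, F#, A, giving D major.

D major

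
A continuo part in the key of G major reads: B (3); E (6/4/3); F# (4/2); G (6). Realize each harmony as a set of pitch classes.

B (5/3): B, D, F#.
E (6/4/3): E, G, A, C.
F# (6/4/2): F#, G, B, D.
G (6/3): G, B, E.

B, D, F# | E, G, A, C | F#, G, B, D | G, B, E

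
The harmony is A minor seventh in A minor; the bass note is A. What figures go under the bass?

A is the root of A minor seventh, so the chord is in root position.
A seventh chord in root position is figured 7/5/3, conventionally abbreviated 7.

7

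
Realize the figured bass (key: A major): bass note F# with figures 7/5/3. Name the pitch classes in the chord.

F#, A, C#, E

A third above F# in this key is A.
A fifth above F# in this key is C#.
A seventh above F# in this key is E.
Together with the bass F#, this spells F# minor seventh in root position.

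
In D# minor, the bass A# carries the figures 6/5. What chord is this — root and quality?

The figures 6/5 indicate a seventh chord in first inversion.
In first inversion the root lies a sixth above the bass: a sixth above A# in D# minor is F#.
The chord tones are A#, C#, E#, F#, giving F# major seventh.

F# major seventh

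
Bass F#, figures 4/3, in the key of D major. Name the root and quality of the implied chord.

The figures 4/3 indicate a seventh chord in second inversion.
In second inversion the root lies a fourth above the bass: a fourth above F# in D major is B.
The chord tones are F#, A, B, D, giving B minor seventh.

B minor seventh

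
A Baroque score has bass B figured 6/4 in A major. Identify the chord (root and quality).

E major

The figures 6/4 indicate a triad in second inversion.
In second inversion the root lies a fourth above the bass: a fourth above B in A major is E.
The chord tones are B, E, G#, giving E major.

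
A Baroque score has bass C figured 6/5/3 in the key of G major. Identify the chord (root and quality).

The figures 6/5/3 indicate a seventh chord in first inversion.
In first inversion the root lies a sixth above the bass: a sixth above C in G major is A.
The chord tones are C, E, G, A, giving A minor seventh.

A minor seventh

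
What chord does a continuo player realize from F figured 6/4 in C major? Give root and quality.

B diminished

The figures 6/4 indicate a triad in second inversion.
In second inversion the root lies a fourth above the bass: a fourth above F in C major is B.
The chord tones are F, B, D, giving B diminished.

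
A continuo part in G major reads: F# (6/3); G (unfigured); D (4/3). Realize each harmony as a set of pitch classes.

F#, A, D | G, B, D | D, F#, G, B

F# (6/3): F#, A, D.
G (5/3): G, B, D.
D (6/4/3): D, F#, G, B.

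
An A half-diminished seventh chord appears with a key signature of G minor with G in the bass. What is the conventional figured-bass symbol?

G is the seventh of A half-diminished seventh, so the chord is in third inversion.
A seventh chord in third inversion is figured 6/4/2, conventionally abbreviated 4/2.

4/2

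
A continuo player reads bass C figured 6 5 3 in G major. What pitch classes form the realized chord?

A third above C in this key is E.
A fifth above C in this key is G.
A sixth above C in this key is A.
Together with the bass C, this spells A minor seventh in first inversion.

C, E, G, A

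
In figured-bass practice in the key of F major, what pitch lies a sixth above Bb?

Counting 5 letter steps above Bb lands on G; in F major, that letter is G.

G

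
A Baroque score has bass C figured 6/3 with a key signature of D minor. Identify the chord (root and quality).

A minor

The figures 6/3 indicate a triad in first inversion.
In first inversion the root lies a sixth above the bass: a sixth above C in D minor is A.
The chord tones are C, E, A, giving A minor.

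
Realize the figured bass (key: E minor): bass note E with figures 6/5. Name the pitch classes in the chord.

The written figures 6/5 are shorthand for 6/5/3: the 3 is implied.
A third above E in this key is G.
A fifth above E in this key is B.
A sixth above E in this key is C.
Together with the bass E, this spells C major seventh in first inversion.

E, G, B, C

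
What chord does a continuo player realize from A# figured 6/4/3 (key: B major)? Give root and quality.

D# minor seventh

The figures 6/4/3 indicate a seventh chord in second inversion.
In second inversion the root lies a fourth above the bass: a fourth above A# in B major is D#.
The chord tones are A#, C#, D#, F#, giving D# minor seventh.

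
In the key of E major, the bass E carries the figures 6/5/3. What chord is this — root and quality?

C# minor seventh

The figures 6/5/3 indicate a seventh chord in first inversion.
In first inversion the root lies a sixth above the bass: a sixth above E in E major is C#.
The chord tones are E, G#, B, C#, giving C# minor seventh.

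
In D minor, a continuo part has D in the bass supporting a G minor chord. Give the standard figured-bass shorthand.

6/4

D is the fifth of G minor, so the chord is in second inversion.
A triad in second inversion is figured 6/4, conventionally abbreviated 6/4.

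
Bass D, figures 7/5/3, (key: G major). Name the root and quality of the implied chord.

The figures 7/5/3 indicate a seventh chord in root position.
In root position the bass is the root, so the root is D.
The chord tones are D, F#, A, C, giving D dominant seventh.

D dominant seventh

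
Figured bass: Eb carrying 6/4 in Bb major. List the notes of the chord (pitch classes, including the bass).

Eb, A, C

A fourth above Eb in this key is A.
A sixth above Eb in this key is C.
Together with the bass Eb, this spells A diminished in second inversion.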